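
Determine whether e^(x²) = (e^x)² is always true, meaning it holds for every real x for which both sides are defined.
Claim: e^(x²) = (e^x)².
Test a specific point where both sides are defined: x = -3.
LHS = e^(x²) ≈ 8103.0839
RHS = (e^x)² ≈ 0.0025
Since 8103.0839 ≠ 0.0025, the equation fails at this point, so it cannot hold for every real x for which both sides are defined.
(e^x)² = e^(2x), and 2x ≠ x² in general.

Conclusion: No, this is NOT an identity.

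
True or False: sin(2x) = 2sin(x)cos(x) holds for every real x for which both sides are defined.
Claim: sin(2x) = 2sin(x)cos(x).
Reasoning: Put y = x in the addition formula sin(x+y) = sin(x)cos(y) + cos(x)sin(y): sin(2x) = sin(x)cos(x) + cos(x)sin(x) = 2sin(x)cos(x).
So the two sides agree for every real x for which both sides are defined.

Conclusion: True.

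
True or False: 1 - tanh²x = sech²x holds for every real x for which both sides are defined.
True.

Claim: 1 - tanh²x = sech²x.
Reasoning: Divide cosh²x - sinh²x = 1 through by cosh²x (never zero): 1 - tanh²x = 1/cosh²x = sech²x.
So the two sides agree for every real x for which both sides are defined.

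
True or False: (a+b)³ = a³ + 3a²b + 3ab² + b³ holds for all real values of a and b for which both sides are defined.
Claim: (a+b)³ = a³ + 3a²b + 3ab² + b³.
Reasoning: (a+b)³ = (a+b)(a+b)² = (a+b)(a² + 2ab + b²) = a³ + 2a²b + ab² + a²b + 2ab² + b³ = a³ + 3a²b + 3ab² + b³.
So the two sides agree for all real values of a and b for which both sides are defined.

Conclusion: True.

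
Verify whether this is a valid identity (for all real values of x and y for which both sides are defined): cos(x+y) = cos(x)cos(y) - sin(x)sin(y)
Yes, this is an identity.

Claim: cos(x+y) = cos(x)cos(y) - sin(x)sin(y).
Reasoning: By Euler's formula e^(i(x+y)) = e^(ix)·e^(iy) = (cos x + i·sin x)(cos y + i·sin y). The real part of the left side is cos(x+y); the real part of the product is cos(x)cos(y) - sin(x)sin(y) (since i·i = -1).
So the two sides agree for all real values of x and y for which both sides are defined.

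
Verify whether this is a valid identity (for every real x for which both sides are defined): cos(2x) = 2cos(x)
Claim: cos(2x) = 2cos(x).
Test a specific point where both sides are defined: x = π/6.
LHS = cos(2x) ≈ 0.5000
RHS = 2cos(x) ≈ 1.7321
Since 0.5000 ≠ 1.7321, the equation fails at this point, so it cannot hold for every real x for which both sides are defined.
The correct double-angle formula is cos(2x) = cos²x - sin²x.

Conclusion: No, this is NOT an identity.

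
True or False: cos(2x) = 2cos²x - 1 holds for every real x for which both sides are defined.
Claim: cos(2x) = 2cos²x - 1.
Reasoning: cos(2x) = cos²x - sin²x. Replace sin²x by 1 - cos²x: cos²x - (1 - cos²x) = 2cos²x - 1.
So the two sides agree for every real x for which both sides are defined.

Conclusion: True.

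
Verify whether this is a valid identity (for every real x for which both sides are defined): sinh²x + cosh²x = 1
Claim: sinh²x + cosh²x = 1.
Test a specific point where both sides are defined: x = 3/2.
LHS = sinh²x + cosh²x ≈ 10.0677
RHS = 1 ≈ 1.0000
Since 10.0677 ≠ 1.0000, the equation fails at this point, so it cannot hold for every real x for which both sides are defined.
The correct hyperbolic identity is cosh²x - sinh²x = 1 (a difference); the sum sinh²x + cosh²x equals cosh(2x).

Conclusion: No, this is NOT an identity.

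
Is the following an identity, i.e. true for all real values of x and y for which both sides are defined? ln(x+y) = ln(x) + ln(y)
Claim: ln(x+y) = ln(x) + ln(y).
Test a specific point where both sides are defined: x = 1/2, y = 3/2.
LHS = ln(x+y) ≈ 0.6931
RHS = ln(x) + ln(y) ≈ -0.2877
Since 0.6931 ≠ -0.2877, the equation fails at this point, so it cannot hold for all real values of x and y for which both sides are defined.
ln(x) + ln(y) = ln(xy), not ln(x+y).

Conclusion: No, this is NOT an identity.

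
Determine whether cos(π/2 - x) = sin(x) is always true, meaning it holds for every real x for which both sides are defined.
Yes, this is an identity.

Claim: cos(π/2 - x) = sin(x).
Reasoning: Use cos(u - v) = cos(u)cos(v) + sin(u)sin(v) with u = π/2, v = x: cos(π/2)cos(x) + sin(π/2)sin(x) = 0·cos(x) + 1·sin(x) = sin(x).
So the two sides agree for every real x for which both sides are defined.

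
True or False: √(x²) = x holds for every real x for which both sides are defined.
Claim: √(x²) = x.
Test a specific point where both sides are defined: x = -3.
LHS = √(x²) ≈ 3.0000
RHS = x ≈ -3.0000
Since 3.0000 ≠ -3.0000, the equation fails at this point, so it cannot hold for every real x for which both sides are defined.
√(x²) = |x|, which differs from x whenever x < 0 (both sides are defined for every real x).

Conclusion: False.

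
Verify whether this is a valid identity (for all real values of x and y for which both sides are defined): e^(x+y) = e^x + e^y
Claim: e^(x+y) = e^x + e^y.
Test a specific point where both sides are defined: x = -1, y = 3/2.
LHS = e^(x+y) ≈ 1.6487
RHS = e^x + e^y ≈ 4.8496
Since 1.6487 ≠ 4.8496, the equation fails at this point, so it cannot hold for all real values of x and y for which both sides are defined.
The correct rule is e^(x+y) = e^x · e^y (a product, not a sum).

Conclusion: No, this is NOT an identity.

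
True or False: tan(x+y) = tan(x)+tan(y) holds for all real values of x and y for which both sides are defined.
False.

Claim: tan(x+y) = tan(x)+tan(y).
Test a specific point where both sides are defined: x = -π/6, y = -π/4.
LHS = tan(x+y) ≈ -3.7321
RHS = tan(x)+tan(y) ≈ -1.5774
Since -3.7321 ≠ -1.5774, the equation fails at this point, so it cannot hold for all real values of x and y for which both sides are defined.
The correct formula is tan(x+y) = (tan(x) + tan(y))/(1 - tan(x)tan(y)).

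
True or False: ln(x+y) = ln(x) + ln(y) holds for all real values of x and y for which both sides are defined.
False.

Claim: ln(x+y) = ln(x) + ln(y).
Test a specific point where both sides are defined: x = 5, y = 5.
LHS = ln(x+y) ≈ 2.3026
RHS = ln(x) + ln(y) ≈ 3.2189
Since 2.3026 ≠ 3.2189, the equation fails at this point, so it cannot hold for all real values of x and y for which both sides are defined.
ln(x) + ln(y) = ln(xy), not ln(x+y).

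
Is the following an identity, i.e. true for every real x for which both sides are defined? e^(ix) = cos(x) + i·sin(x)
Yes, this is an identity.

Claim: e^(ix) = cos(x) + i·sin(x).
Reasoning: Euler's formula. Expand e^(ix) = Σ (ix)^k / k!. Since i² = -1, the even-k terms are Σ (-1)^m x^(2m)/(2m)! = cos(x) and the odd-k terms are i · Σ (-1)^m x^(2m+1)/(2m+1)! = i·sin(x).
So the two sides agree for every real x for which both sides are defined.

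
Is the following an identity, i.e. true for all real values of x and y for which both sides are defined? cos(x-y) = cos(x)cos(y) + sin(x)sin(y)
Claim: cos(x-y) = cos(x)cos(y) + sin(x)sin(y).
Reasoning: Replace y by -y in cos(x+y) = cos(x)cos(y) - sin(x)sin(y) and use cos(-y) = cos(y), sin(-y) = -sin(y): cos(x-y) = cos(x)cos(y) + sin(x)sin(y).
So the two sides agree for all real values of x and y for which both sides are defined.

Conclusion: Yes, this is an identity.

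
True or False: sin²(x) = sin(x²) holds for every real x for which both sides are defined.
False.

Claim: sin²(x) = sin(x²).
Test a specific point where both sides are defined: x = π/2.
LHS = sin²(x) ≈ 1.0000
RHS = sin(x²) ≈ 0.6243
Since 1.0000 ≠ 0.6243, the equation fails at this point, so it cannot hold for every real x for which both sides are defined.
sin²(x) means (sin x)², squaring the output; sin(x²) squares the input. These are different functions.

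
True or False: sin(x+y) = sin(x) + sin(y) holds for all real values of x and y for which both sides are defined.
Claim: sin(x+y) = sin(x) + sin(y).
Test a specific point where both sides are defined: x = 3π/4, y = 2π/3.
LHS = sin(x+y) ≈ -0.9659
RHS = sin(x) + sin(y) ≈ 1.5731
Since -0.9659 ≠ 1.5731, the equation fails at this point, so it cannot hold for all real values of x and y for which both sides are defined.
The correct expansion is sin(x+y) = sin(x)cos(y) + cos(x)sin(y); sine is not additive.

Conclusion: False.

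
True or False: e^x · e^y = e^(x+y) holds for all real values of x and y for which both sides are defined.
Claim: e^x · e^y = e^(x+y).
Reasoning: This is the law of exponents for a common base: multiplying powers adds exponents. E.g. from the series, (Σ x^j/j!)(Σ y^k/k!) = Σ_m (Σ_{j+k=m} x^j y^k/(j!k!)) = Σ_m (x+y)^m/m! by the binomial theorem.
So the two sides agree for all real values of x and y for which both sides are defined.

Conclusion: True.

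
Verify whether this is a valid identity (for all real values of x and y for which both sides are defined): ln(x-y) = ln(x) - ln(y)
Claim: ln(x-y) = ln(x) - ln(y).
Test a specific point where both sides are defined: x = 5, y = 3.
LHS = ln(x-y) ≈ 0.6931
RHS = ln(x) - ln(y) ≈ 0.5108
Since 0.6931 ≠ 0.5108, the equation fails at this point, so it cannot hold for all real values of x and y for which both sides are defined.
ln(x) - ln(y) = ln(x/y), not ln(x-y).

Conclusion: No, this is NOT an identity.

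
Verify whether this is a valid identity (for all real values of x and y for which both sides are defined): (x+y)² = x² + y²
Claim: (x+y)² = x² + y².
Test a specific point where both sides are defined: x = 5, y = 1/2.
LHS = (x+y)² ≈ 30.2500
RHS = x² + y² ≈ 25.2500
Since 30.2500 ≠ 25.2500, the equation fails at this point, so it cannot hold for all real values of x and y for which both sides are defined.
The correct expansion is (x+y)² = x² + 2xy + y²; the cross term 2xy is missing.

Conclusion: No, this is NOT an identity.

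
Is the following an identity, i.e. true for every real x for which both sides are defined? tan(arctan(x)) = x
Yes, this is an identity.

Claim: tan(arctan(x)) = x.
Reasoning: For every real x, arctan(x) is by definition the angle in (-π/2, π/2) whose tangent equals x. Taking the tangent of that angle returns x.
So the two sides agree for every real x for which both sides are defined.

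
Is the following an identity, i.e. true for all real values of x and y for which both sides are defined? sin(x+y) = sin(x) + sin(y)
Claim: sin(x+y) = sin(x) + sin(y).
Test a specific point where both sides are defined: x = -π/4, y = π/2.
LHS = sin(x+y) ≈ 0.7071
RHS = sin(x) + sin(y) ≈ 0.2929
Since 0.7071 ≠ 0.2929, the equation fails at this point, so it cannot hold for all real values of x and y for which both sides are defined.
The correct expansion is sin(x+y) = sin(x)cos(y) + cos(x)sin(y); sine is not additive.

Conclusion: No, this is NOT an identity.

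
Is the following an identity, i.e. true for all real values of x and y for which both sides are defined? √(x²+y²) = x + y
No, this is NOT an identity.

Claim: √(x²+y²) = x + y.
Test a specific point where both sides are defined: x = 2, y = 1.
LHS = √(x²+y²) ≈ 2.2361
RHS = x + y ≈ 3.0000
Since 2.2361 ≠ 3.0000, the equation fails at this point, so it cannot hold for all real values of x and y for which both sides are defined.
(x+y)² = x² + 2xy + y², not x² + y², so the square root does not split this way.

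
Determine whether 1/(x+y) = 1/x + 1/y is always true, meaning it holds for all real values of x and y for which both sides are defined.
No, this is NOT an identity.

Claim: 1/(x+y) = 1/x + 1/y.
Test a specific point where both sides are defined: x = -1, y = 3/2.
LHS = 1/(x+y) ≈ 2.0000
RHS = 1/x + 1/y ≈ -0.3333
Since 2.0000 ≠ -0.3333, the equation fails at this point, so it cannot hold for all real values of x and y for which both sides are defined.
1/x + 1/y = (x+y)/(xy), which is not 1/(x+y).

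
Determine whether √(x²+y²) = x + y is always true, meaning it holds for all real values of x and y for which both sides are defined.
No, this is NOT an identity.

Claim: √(x²+y²) = x + y.
Test a specific point where both sides are defined: x = 3, y = -1.
LHS = √(x²+y²) ≈ 3.1623
RHS = x + y ≈ 2.0000
Since 3.1623 ≠ 2.0000, the equation fails at this point, so it cannot hold for all real values of x and y for which both sides are defined.
(x+y)² = x² + 2xy + y², not x² + y², so the square root does not split this way.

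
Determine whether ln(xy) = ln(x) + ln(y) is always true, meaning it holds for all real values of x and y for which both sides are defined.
Claim: ln(xy) = ln(x) + ln(y).
Reasoning: Both sides are simultaneously defined only when x, y > 0. Write x = e^p, y = e^q (p = ln x, q = ln y). Then xy = e^p · e^q = e^(p+q), so ln(xy) = p + q = ln(x) + ln(y).
So the two sides agree for all real values of x and y for which both sides are defined.

Conclusion: Yes, this is an identity.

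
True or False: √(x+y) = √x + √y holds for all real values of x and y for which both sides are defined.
Claim: √(x+y) = √x + √y.
Test a specific point where both sides are defined: x = 1/2, y = 3.
LHS = √(x+y) ≈ 1.8708
RHS = √x + √y ≈ 2.4392
Since 1.8708 ≠ 2.4392, the equation fails at this point, so it cannot hold for all real values of x and y for which both sides are defined.
Squaring the right side gives x + 2√(xy) + y, not x + y.

Conclusion: False.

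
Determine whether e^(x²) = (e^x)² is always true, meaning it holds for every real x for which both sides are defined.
Claim: e^(x²) = (e^x)².
Test a specific point where both sides are defined: x = -1.
LHS = e^(x²) ≈ 2.7183
RHS = (e^x)² ≈ 0.1353
Since 2.7183 ≠ 0.1353, the equation fails at this point, so it cannot hold for every real x for which both sides are defined.
(e^x)² = e^(2x), and 2x ≠ x² in general.

Conclusion: No, this is NOT an identity.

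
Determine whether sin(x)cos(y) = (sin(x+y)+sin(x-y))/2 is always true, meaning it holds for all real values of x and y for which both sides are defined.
Yes, this is an identity.

Claim: sin(x)cos(y) = (sin(x+y)+sin(x-y))/2.
Reasoning: sin(x+y) = sin(x)cos(y) + cos(x)sin(y) and sin(x-y) = sin(x)cos(y) - cos(x)sin(y). Adding, sin(x+y) + sin(x-y) = 2sin(x)cos(y); divide by 2.
So the two sides agree for all real values of x and y for which both sides are defined.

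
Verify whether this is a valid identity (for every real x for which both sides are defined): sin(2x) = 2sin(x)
No, this is NOT an identity.

Claim: sin(2x) = 2sin(x).
Test a specific point where both sides are defined: x = -π/3.
LHS = sin(2x) ≈ -0.8660
RHS = 2sin(x) ≈ -1.7321
Since -0.8660 ≠ -1.7321, the equation fails at this point, so it cannot hold for every real x for which both sides are defined.
The correct double-angle formula is sin(2x) = 2sin(x)cos(x).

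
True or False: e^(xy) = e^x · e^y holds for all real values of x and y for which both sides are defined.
Claim: e^(xy) = e^x · e^y.
Test a specific point where both sides are defined: x = 1/2, y = 2.
LHS = e^(xy) ≈ 2.7183
RHS = e^x · e^y ≈ 12.1825
Since 2.7183 ≠ 12.1825, the equation fails at this point, so it cannot hold for all real values of x and y for which both sides are defined.
e^x · e^y = e^(x+y), not e^(xy).

Conclusion: False.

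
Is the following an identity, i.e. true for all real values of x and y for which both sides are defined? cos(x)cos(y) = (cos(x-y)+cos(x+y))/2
Claim: cos(x)cos(y) = (cos(x-y)+cos(x+y))/2.
Reasoning: cos(x-y) = cos(x)cos(y) + sin(x)sin(y) and cos(x+y) = cos(x)cos(y) - sin(x)sin(y). Adding, cos(x-y) + cos(x+y) = 2cos(x)cos(y); divide by 2.
So the two sides agree for all real values of x and y for which both sides are defined.

Conclusion: Yes, this is an identity.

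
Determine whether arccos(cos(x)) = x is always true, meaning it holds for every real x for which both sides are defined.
No, this is NOT an identity.

Claim: arccos(cos(x)) = x.
Test a specific point where both sides are defined: x = -π/3.
LHS = arccos(cos(x)) ≈ 1.0472
RHS = x ≈ -1.0472
Since 1.0472 ≠ -1.0472, the equation fails at this point, so it cannot hold for every real x for which both sides are defined.
arccos only returns values in [0, π], so arccos(cos(x)) = x holds only for x in that interval, not for all real x.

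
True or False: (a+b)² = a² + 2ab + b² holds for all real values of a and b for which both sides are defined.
Claim: (a+b)² = a² + 2ab + b².
Reasoning: Expand: (a+b)² = (a+b)(a+b) = a·a + a·b + b·a + b·b = a² + 2ab + b².
So the two sides agree for all real values of a and b for which both sides are defined.

Conclusion: True.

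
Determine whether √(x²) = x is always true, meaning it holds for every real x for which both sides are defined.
No, this is NOT an identity.

Claim: √(x²) = x.
Test a specific point where both sides are defined: x = -2.
LHS = √(x²) ≈ 2.0000
RHS = x ≈ -2.0000
Since 2.0000 ≠ -2.0000, the equation fails at this point, so it cannot hold for every real x for which both sides are defined.
√(x²) = |x|, which differs from x whenever x < 0 (both sides are defined for every real x).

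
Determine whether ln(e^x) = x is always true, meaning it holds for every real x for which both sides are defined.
Yes, this is an identity.

Claim: ln(e^x) = x.
Reasoning: ln is the inverse of the exponential: ln(e^x) asks for the exponent p with e^p = e^x, and since e^p is one-to-one that exponent is p = x.
So the two sides agree for every real x for which both sides are defined.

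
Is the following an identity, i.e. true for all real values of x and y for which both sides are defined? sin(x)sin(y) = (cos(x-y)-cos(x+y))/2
Yes, this is an identity.

Claim: sin(x)sin(y) = (cos(x-y)-cos(x+y))/2.
Reasoning: cos(x-y) = cos(x)cos(y) + sin(x)sin(y) and cos(x+y) = cos(x)cos(y) - sin(x)sin(y). Subtracting, cos(x-y) - cos(x+y) = 2sin(x)sin(y); divide by 2.
So the two sides agree for all real values of x and y for which both sides are defined.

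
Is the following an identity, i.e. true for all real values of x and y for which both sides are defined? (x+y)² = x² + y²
Claim: (x+y)² = x² + y².
Test a specific point where both sides are defined: x = 3, y = 5.
LHS = (x+y)² ≈ 64.0000
RHS = x² + y² ≈ 34.0000
Since 64.0000 ≠ 34.0000, the equation fails at this point, so it cannot hold for all real values of x and y for which both sides are defined.
The correct expansion is (x+y)² = x² + 2xy + y²; the cross term 2xy is missing.

Conclusion: No, this is NOT an identity.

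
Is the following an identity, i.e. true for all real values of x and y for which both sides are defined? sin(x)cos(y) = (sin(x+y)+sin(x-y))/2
Claim: sin(x)cos(y) = (sin(x+y)+sin(x-y))/2.
Reasoning: sin(x+y) = sin(x)cos(y) + cos(x)sin(y) and sin(x-y) = sin(x)cos(y) - cos(x)sin(y). Adding, sin(x+y) + sin(x-y) = 2sin(x)cos(y); divide by 2.
So the two sides agree for all real values of x and y for which both sides are defined.

Conclusion: Yes, this is an identity.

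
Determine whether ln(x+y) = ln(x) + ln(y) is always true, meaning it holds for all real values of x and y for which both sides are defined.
No, this is NOT an identity.

Claim: ln(x+y) = ln(x) + ln(y).
Test a specific point where both sides are defined: x = 4, y = 1/2.
LHS = ln(x+y) ≈ 1.5041
RHS = ln(x) + ln(y) ≈ 0.6931
Since 1.5041 ≠ 0.6931, the equation fails at this point, so it cannot hold for all real values of x and y for which both sides are defined.
ln(x) + ln(y) = ln(xy), not ln(x+y).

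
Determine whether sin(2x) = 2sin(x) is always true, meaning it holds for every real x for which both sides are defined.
Claim: sin(2x) = 2sin(x).
Test a specific point where both sides are defined: x = π/3.
LHS = sin(2x) ≈ 0.8660
RHS = 2sin(x) ≈ 1.7321
Since 0.8660 ≠ 1.7321, the equation fails at this point, so it cannot hold for every real x for which both sides are defined.
The correct double-angle formula is sin(2x) = 2sin(x)cos(x).

Conclusion: No, this is NOT an identity.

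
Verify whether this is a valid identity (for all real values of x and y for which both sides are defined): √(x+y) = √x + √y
Claim: √(x+y) = √x + √y.
Test a specific point where both sides are defined: x = 5, y = 2.
LHS = √(x+y) ≈ 2.6458
RHS = √x + √y ≈ 3.6503
Since 2.6458 ≠ 3.6503, the equation fails at this point, so it cannot hold for all real values of x and y for which both sides are defined.
Squaring the right side gives x + 2√(xy) + y, not x + y.

Conclusion: No, this is NOT an identity.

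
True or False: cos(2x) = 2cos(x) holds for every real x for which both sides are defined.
False.

Claim: cos(2x) = 2cos(x).
Test a specific point where both sides are defined: x = -π/6.
LHS = cos(2x) ≈ 0.5000
RHS = 2cos(x) ≈ 1.7321
Since 0.5000 ≠ 1.7321, the equation fails at this point, so it cannot hold for every real x for which both sides are defined.
The correct double-angle formula is cos(2x) = cos²x - sin²x.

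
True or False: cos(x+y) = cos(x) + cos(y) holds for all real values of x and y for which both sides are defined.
Claim: cos(x+y) = cos(x) + cos(y).
Test a specific point where both sides are defined: x = -π/6, y = π/4.
LHS = cos(x+y) ≈ 0.9659
RHS = cos(x) + cos(y) ≈ 1.5731
Since 0.9659 ≠ 1.5731, the equation fails at this point, so it cannot hold for all real values of x and y for which both sides are defined.
The correct expansion is cos(x+y) = cos(x)cos(y) - sin(x)sin(y); cosine is not additive.

Conclusion: False.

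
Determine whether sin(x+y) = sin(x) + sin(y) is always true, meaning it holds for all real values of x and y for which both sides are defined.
Claim: sin(x+y) = sin(x) + sin(y).
Test a specific point where both sides are defined: x = π/4, y = π/4.
LHS = sin(x+y) ≈ 1.0000
RHS = sin(x) + sin(y) ≈ 1.4142
Since 1.0000 ≠ 1.4142, the equation fails at this point, so it cannot hold for all real values of x and y for which both sides are defined.
The correct expansion is sin(x+y) = sin(x)cos(y) + cos(x)sin(y); sine is not additive.

Conclusion: No, this is NOT an identity.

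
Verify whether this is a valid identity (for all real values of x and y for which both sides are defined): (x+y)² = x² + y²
Claim: (x+y)² = x² + y².
Test a specific point where both sides are defined: x = -3, y = 1.
LHS = (x+y)² ≈ 4.0000
RHS = x² + y² ≈ 10.0000
Since 4.0000 ≠ 10.0000, the equation fails at this point, so it cannot hold for all real values of x and y for which both sides are defined.
The correct expansion is (x+y)² = x² + 2xy + y²; the cross term 2xy is missing.

Conclusion: No, this is NOT an identity.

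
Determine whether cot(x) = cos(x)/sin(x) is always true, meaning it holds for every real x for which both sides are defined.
Claim: cot(x) = cos(x)/sin(x).
Reasoning: cot(x) is defined as 1/tan(x) = 1/(sin(x)/cos(x)) = cos(x)/sin(x), wherever sin(x) ≠ 0.
So the two sides agree for every real x for which both sides are defined.

Conclusion: Yes, this is an identity.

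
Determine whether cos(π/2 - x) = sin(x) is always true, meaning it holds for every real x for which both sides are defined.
Yes, this is an identity.

Claim: cos(π/2 - x) = sin(x).
Reasoning: Use cos(u - v) = cos(u)cos(v) + sin(u)sin(v) with u = π/2, v = x: cos(π/2)cos(x) + sin(π/2)sin(x) = 0·cos(x) + 1·sin(x) = sin(x).
So the two sides agree for every real x for which both sides are defined.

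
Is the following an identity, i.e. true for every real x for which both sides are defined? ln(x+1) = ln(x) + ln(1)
No, this is NOT an identity.

Claim: ln(x+1) = ln(x) + ln(1).
Test a specific point where both sides are defined: x = 3.
LHS = ln(x+1) ≈ 1.3863
RHS = ln(x) + ln(1) ≈ 1.0986
Since 1.3863 ≠ 1.0986, the equation fails at this point, so it cannot hold for every real x for which both sides are defined.
ln(1) = 0, so the right side is just ln(x), which differs from ln(x+1).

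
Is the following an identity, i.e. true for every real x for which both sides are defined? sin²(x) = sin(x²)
Claim: sin²(x) = sin(x²).
Test a specific point where both sides are defined: x = -π/3.
LHS = sin²(x) ≈ 0.7500
RHS = sin(x²) ≈ 0.8897
Since 0.7500 ≠ 0.8897, the equation fails at this point, so it cannot hold for every real x for which both sides are defined.
sin²(x) means (sin x)², squaring the output; sin(x²) squares the input. These are different functions.

Conclusion: No, this is NOT an identity.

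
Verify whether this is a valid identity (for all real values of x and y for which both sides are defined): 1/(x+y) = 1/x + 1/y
No, this is NOT an identity.

Claim: 1/(x+y) = 1/x + 1/y.
Test a specific point where both sides are defined: x = -3, y = -2.
LHS = 1/(x+y) ≈ -0.2000
RHS = 1/x + 1/y ≈ -0.8333
Since -0.2000 ≠ -0.8333, the equation fails at this point, so it cannot hold for all real values of x and y for which both sides are defined.
1/x + 1/y = (x+y)/(xy), which is not 1/(x+y).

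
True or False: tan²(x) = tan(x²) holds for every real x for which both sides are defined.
False.

Claim: tan²(x) = tan(x²).
Test a specific point where both sides are defined: x = π/6.
LHS = tan²(x) ≈ 0.3333
RHS = tan(x²) ≈ 0.2812
Since 0.3333 ≠ 0.2812, the equation fails at this point, so it cannot hold for every real x for which both sides are defined.
tan²(x) means (tan x)², squaring the output; tan(x²) squares the input. These are different functions.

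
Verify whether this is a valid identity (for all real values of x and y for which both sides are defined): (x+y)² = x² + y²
No, this is NOT an identity.

Claim: (x+y)² = x² + y².
Test a specific point where both sides are defined: x = 1/2, y = 3/2.
LHS = (x+y)² ≈ 4.0000
RHS = x² + y² ≈ 2.5000
Since 4.0000 ≠ 2.5000, the equation fails at this point, so it cannot hold for all real values of x and y for which both sides are defined.
The correct expansion is (x+y)² = x² + 2xy + y²; the cross term 2xy is missing.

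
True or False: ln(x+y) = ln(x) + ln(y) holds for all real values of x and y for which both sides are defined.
Claim: ln(x+y) = ln(x) + ln(y).
Test a specific point where both sides are defined: x = 1/2, y = 3.
LHS = ln(x+y) ≈ 1.2528
RHS = ln(x) + ln(y) ≈ 0.4055
Since 1.2528 ≠ 0.4055, the equation fails at this point, so it cannot hold for all real values of x and y for which both sides are defined.
ln(x) + ln(y) = ln(xy), not ln(x+y).

Conclusion: False.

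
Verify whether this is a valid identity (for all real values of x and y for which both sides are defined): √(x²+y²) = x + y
Claim: √(x²+y²) = x + y.
Test a specific point where both sides are defined: x = 4, y = 1/2.
LHS = √(x²+y²) ≈ 4.0311
RHS = x + y ≈ 4.5000
Since 4.0311 ≠ 4.5000, the equation fails at this point, so it cannot hold for all real values of x and y for which both sides are defined.
(x+y)² = x² + 2xy + y², not x² + y², so the square root does not split this way.

Conclusion: No, this is NOT an identity.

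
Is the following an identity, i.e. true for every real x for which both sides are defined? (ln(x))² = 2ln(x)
Claim: (ln(x))² = 2ln(x).
Test a specific point where both sides are defined: x = 3.
LHS = (ln(x))² ≈ 1.2069
RHS = 2ln(x) ≈ 2.1972
Since 1.2069 ≠ 2.1972, the equation fails at this point, so it cannot hold for every real x for which both sides are defined.
2ln(x) equals ln(x²), which is not the same as (ln x)².

Conclusion: No, this is NOT an identity.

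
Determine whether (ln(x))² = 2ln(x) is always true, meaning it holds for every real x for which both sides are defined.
Claim: (ln(x))² = 2ln(x).
Test a specific point where both sides are defined: x = 5.
LHS = (ln(x))² ≈ 2.5903
RHS = 2ln(x) ≈ 3.2189
Since 2.5903 ≠ 3.2189, the equation fails at this point, so it cannot hold for every real x for which both sides are defined.
2ln(x) equals ln(x²), which is not the same as (ln x)².

Conclusion: No, this is NOT an identity.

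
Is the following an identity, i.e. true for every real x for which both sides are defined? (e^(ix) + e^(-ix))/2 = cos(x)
Claim: (e^(ix) + e^(-ix))/2 = cos(x).
Reasoning: By Euler's formula e^(ix) = cos(x) + i·sin(x) and e^(-ix) = cos(x) - i·sin(x). Adding cancels the sine terms: e^(ix) + e^(-ix) = 2cos(x); divide by 2.
So the two sides agree for every real x for which both sides are defined.

Conclusion: Yes, this is an identity.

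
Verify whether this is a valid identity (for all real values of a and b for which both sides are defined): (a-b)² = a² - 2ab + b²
Claim: (a-b)² = a² - 2ab + b².
Reasoning: Expand: (a-b)² = (a-b)(a-b) = a·a - a·b - b·a + b·b = a² - 2ab + b².
So the two sides agree for all real values of a and b for which both sides are defined.

Conclusion: Yes, this is an identity.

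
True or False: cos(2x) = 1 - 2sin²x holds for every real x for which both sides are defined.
True.

Claim: cos(2x) = 1 - 2sin²x.
Reasoning: cos(2x) = cos²x - sin²x. Replace cos²x by 1 - sin²x: (1 - sin²x) - sin²x = 1 - 2sin²x.
So the two sides agree for every real x for which both sides are defined.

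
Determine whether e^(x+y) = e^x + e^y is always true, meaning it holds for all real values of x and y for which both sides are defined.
No, this is NOT an identity.

Claim: e^(x+y) = e^x + e^y.
Test a specific point where both sides are defined: x = 4, y = -2.
LHS = e^(x+y) ≈ 7.3891
RHS = e^x + e^y ≈ 54.7335
Since 7.3891 ≠ 54.7335, the equation fails at this point, so it cannot hold for all real values of x and y for which both sides are defined.
The correct rule is e^(x+y) = e^x · e^y (a product, not a sum).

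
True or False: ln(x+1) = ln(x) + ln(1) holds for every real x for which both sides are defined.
Claim: ln(x+1) = ln(x) + ln(1).
Test a specific point where both sides are defined: x = 4.
LHS = ln(x+1) ≈ 1.6094
RHS = ln(x) + ln(1) ≈ 1.3863
Since 1.6094 ≠ 1.3863, the equation fails at this point, so it cannot hold for every real x for which both sides are defined.
ln(1) = 0, so the right side is just ln(x), which differs from ln(x+1).

Conclusion: False.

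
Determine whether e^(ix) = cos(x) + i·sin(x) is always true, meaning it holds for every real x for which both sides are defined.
Yes, this is an identity.

Claim: e^(ix) = cos(x) + i·sin(x).
Reasoning: Euler's formula. Expand e^(ix) = Σ (ix)^k / k!. Since i² = -1, the even-k terms are Σ (-1)^m x^(2m)/(2m)! = cos(x) and the odd-k terms are i · Σ (-1)^m x^(2m+1)/(2m+1)! = i·sin(x).
So the two sides agree for every real x for which both sides are defined.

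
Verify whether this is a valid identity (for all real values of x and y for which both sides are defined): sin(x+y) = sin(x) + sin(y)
No, this is NOT an identity.

Claim: sin(x+y) = sin(x) + sin(y).
Test a specific point where both sides are defined: x = -π/6, y = π/2.
LHS = sin(x+y) ≈ 0.8660
RHS = sin(x) + sin(y) ≈ 0.5000
Since 0.8660 ≠ 0.5000, the equation fails at this point, so it cannot hold for all real values of x and y for which both sides are defined.
The correct expansion is sin(x+y) = sin(x)cos(y) + cos(x)sin(y); sine is not additive.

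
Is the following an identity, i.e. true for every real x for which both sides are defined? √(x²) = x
No, this is NOT an identity.

Claim: √(x²) = x.
Test a specific point where both sides are defined: x = -1.
LHS = √(x²) ≈ 1.0000
RHS = x ≈ -1.0000
Since 1.0000 ≠ -1.0000, the equation fails at this point, so it cannot hold for every real x for which both sides are defined.
√(x²) = |x|, which differs from x whenever x < 0 (both sides are defined for every real x).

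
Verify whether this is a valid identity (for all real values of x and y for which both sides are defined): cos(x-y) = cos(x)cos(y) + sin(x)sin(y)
Claim: cos(x-y) = cos(x)cos(y) + sin(x)sin(y).
Reasoning: Replace y by -y in cos(x+y) = cos(x)cos(y) - sin(x)sin(y) and use cos(-y) = cos(y), sin(-y) = -sin(y): cos(x-y) = cos(x)cos(y) + sin(x)sin(y).
So the two sides agree for all real values of x and y for which both sides are defined.

Conclusion: Yes, this is an identity.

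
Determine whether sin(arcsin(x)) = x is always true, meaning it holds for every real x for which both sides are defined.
Yes, this is an identity.

Claim: sin(arcsin(x)) = x.
Reasoning: For -1 ≤ x ≤ 1 (where arcsin is defined), arcsin(x) is by definition an angle whose sine equals x. Taking the sine of that angle returns x. (Note the other order, arcsin(sin x) = x, is NOT an identity.)
So the two sides agree for every real x for which both sides are defined.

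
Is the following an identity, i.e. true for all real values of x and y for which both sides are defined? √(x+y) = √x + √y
No, this is NOT an identity.

Claim: √(x+y) = √x + √y.
Test a specific point where both sides are defined: x = 3/2, y = 4.
LHS = √(x+y) ≈ 2.3452
RHS = √x + √y ≈ 3.2247
Since 2.3452 ≠ 3.2247, the equation fails at this point, so it cannot hold for all real values of x and y for which both sides are defined.
Squaring the right side gives x + 2√(xy) + y, not x + y.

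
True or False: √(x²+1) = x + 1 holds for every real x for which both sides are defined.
Claim: √(x²+1) = x + 1.
Test a specific point where both sides are defined: x = 5.
LHS = √(x²+1) ≈ 5.0990
RHS = x + 1 ≈ 6.0000
Since 5.0990 ≠ 6.0000, the equation fails at this point, so it cannot hold for every real x for which both sides are defined.
(x+1)² = x² + 2x + 1 ≠ x² + 1 unless x = 0.

Conclusion: False.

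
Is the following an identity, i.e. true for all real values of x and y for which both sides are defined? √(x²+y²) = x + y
Claim: √(x²+y²) = x + y.
Test a specific point where both sides are defined: x = 3/2, y = -3.
LHS = √(x²+y²) ≈ 3.3541
RHS = x + y ≈ -1.5000
Since 3.3541 ≠ -1.5000, the equation fails at this point, so it cannot hold for all real values of x and y for which both sides are defined.
(x+y)² = x² + 2xy + y², not x² + y², so the square root does not split this way.

Conclusion: No, this is NOT an identity.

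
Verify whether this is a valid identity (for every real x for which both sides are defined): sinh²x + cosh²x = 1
No, this is NOT an identity.

Claim: sinh²x + cosh²x = 1.
Test a specific point where both sides are defined: x = -1.
LHS = sinh²x + cosh²x ≈ 3.7622
RHS = 1 ≈ 1.0000
Since 3.7622 ≠ 1.0000, the equation fails at this point, so it cannot hold for every real x for which both sides are defined.
The correct hyperbolic identity is cosh²x - sinh²x = 1 (a difference); the sum sinh²x + cosh²x equals cosh(2x).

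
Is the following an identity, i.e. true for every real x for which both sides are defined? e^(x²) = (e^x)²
Claim: e^(x²) = (e^x)².
Test a specific point where both sides are defined: x = 1/2.
LHS = e^(x²) ≈ 1.2840
RHS = (e^x)² ≈ 2.7183
Since 1.2840 ≠ 2.7183, the equation fails at this point, so it cannot hold for every real x for which both sides are defined.
(e^x)² = e^(2x), and 2x ≠ x² in general.

Conclusion: No, this is NOT an identity.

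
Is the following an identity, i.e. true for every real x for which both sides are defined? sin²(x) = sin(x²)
Claim: sin²(x) = sin(x²).
Test a specific point where both sides are defined: x = 2π/3.
LHS = sin²(x) ≈ 0.7500
RHS = sin(x²) ≈ -0.9474
Since 0.7500 ≠ -0.9474, the equation fails at this point, so it cannot hold for every real x for which both sides are defined.
sin²(x) means (sin x)², squaring the output; sin(x²) squares the input. These are different functions.

Conclusion: No, this is NOT an identity.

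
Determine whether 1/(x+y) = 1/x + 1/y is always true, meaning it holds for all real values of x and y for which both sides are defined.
No, this is NOT an identity.

Claim: 1/(x+y) = 1/x + 1/y.
Test a specific point where both sides are defined: x = 1, y = 3.
LHS = 1/(x+y) ≈ 0.2500
RHS = 1/x + 1/y ≈ 1.3333
Since 0.2500 ≠ 1.3333, the equation fails at this point, so it cannot hold for all real values of x and y for which both sides are defined.
1/x + 1/y = (x+y)/(xy), which is not 1/(x+y).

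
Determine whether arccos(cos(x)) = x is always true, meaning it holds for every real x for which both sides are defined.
Claim: arccos(cos(x)) = x.
Test a specific point where both sides are defined: x = -π/2.
LHS = arccos(cos(x)) ≈ 1.5708
RHS = x ≈ -1.5708
Since 1.5708 ≠ -1.5708, the equation fails at this point, so it cannot hold for every real x for which both sides are defined.
arccos only returns values in [0, π], so arccos(cos(x)) = x holds only for x in that interval, not for all real x.

Conclusion: No, this is NOT an identity.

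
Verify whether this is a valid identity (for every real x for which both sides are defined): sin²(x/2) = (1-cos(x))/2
Yes, this is an identity.

Claim: sin²(x/2) = (1-cos(x))/2.
Reasoning: Use cos(2θ) = 1 - 2sin²θ with θ = x/2: cos(x) = 1 - 2sin²(x/2). Solving for sin²(x/2) gives (1 - cos(x))/2.
So the two sides agree for every real x for which both sides are defined.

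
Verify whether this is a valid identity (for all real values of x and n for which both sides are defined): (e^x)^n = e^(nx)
Yes, this is an identity.

Claim: (e^x)^n = e^(nx).
Reasoning: e^x is a positive real number, and for a positive base B and real exponent n, B^n = e^(n·ln B). With B = e^x, ln B = x, so (e^x)^n = e^(n·x).
So the two sides agree for all real values of x and n for which both sides are defined.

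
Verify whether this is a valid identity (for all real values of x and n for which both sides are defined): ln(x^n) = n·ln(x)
Yes, this is an identity.

Claim: ln(x^n) = n·ln(x).
Reasoning: The right side requires x > 0. For x > 0, x^n = (e^(ln x))^n = e^(n·ln x), so taking ln of both sides gives ln(x^n) = n·ln(x).
So the two sides agree for all real values of x and n for which both sides are defined.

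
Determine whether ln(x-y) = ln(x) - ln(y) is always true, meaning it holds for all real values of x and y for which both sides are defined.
No, this is NOT an identity.

Claim: ln(x-y) = ln(x) - ln(y).
Test a specific point where both sides are defined: x = 3/2, y = 1.
LHS = ln(x-y) ≈ -0.6931
RHS = ln(x) - ln(y) ≈ 0.4055
Since -0.6931 ≠ 0.4055, the equation fails at this point, so it cannot hold for all real values of x and y for which both sides are defined.
ln(x) - ln(y) = ln(x/y), not ln(x-y).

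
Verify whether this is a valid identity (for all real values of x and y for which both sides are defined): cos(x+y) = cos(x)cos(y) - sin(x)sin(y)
Claim: cos(x+y) = cos(x)cos(y) - sin(x)sin(y).
Reasoning: By Euler's formula e^(i(x+y)) = e^(ix)·e^(iy) = (cos x + i·sin x)(cos y + i·sin y). The real part of the left side is cos(x+y); the real part of the product is cos(x)cos(y) - sin(x)sin(y) (since i·i = -1).
So the two sides agree for all real values of x and y for which both sides are defined.

Conclusion: Yes, this is an identity.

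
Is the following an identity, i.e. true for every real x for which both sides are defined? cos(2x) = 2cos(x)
Claim: cos(2x) = 2cos(x).
Test a specific point where both sides are defined: x = π.
LHS = cos(2x) ≈ 1.0000
RHS = 2cos(x) ≈ -2.0000
Since 1.0000 ≠ -2.0000, the equation fails at this point, so it cannot hold for every real x for which both sides are defined.
The correct double-angle formula is cos(2x) = cos²x - sin²x.

Conclusion: No, this is NOT an identity.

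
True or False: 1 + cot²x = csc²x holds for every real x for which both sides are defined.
True.

Claim: 1 + cot²x = csc²x.
Reasoning: Start from sin²x + cos²x = 1 and divide every term by sin²x (allowed wherever cot x and csc x are defined): 1 + cot²x = 1/sin²x = csc²x.
So the two sides agree for every real x for which both sides are defined.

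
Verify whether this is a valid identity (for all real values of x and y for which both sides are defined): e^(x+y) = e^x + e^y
No, this is NOT an identity.

Claim: e^(x+y) = e^x + e^y.
Test a specific point where both sides are defined: x = 2, y = 5.
LHS = e^(x+y) ≈ 1096.6332
RHS = e^x + e^y ≈ 155.8022
Since 1096.6332 ≠ 155.8022, the equation fails at this point, so it cannot hold for all real values of x and y for which both sides are defined.
The correct rule is e^(x+y) = e^x · e^y (a product, not a sum).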